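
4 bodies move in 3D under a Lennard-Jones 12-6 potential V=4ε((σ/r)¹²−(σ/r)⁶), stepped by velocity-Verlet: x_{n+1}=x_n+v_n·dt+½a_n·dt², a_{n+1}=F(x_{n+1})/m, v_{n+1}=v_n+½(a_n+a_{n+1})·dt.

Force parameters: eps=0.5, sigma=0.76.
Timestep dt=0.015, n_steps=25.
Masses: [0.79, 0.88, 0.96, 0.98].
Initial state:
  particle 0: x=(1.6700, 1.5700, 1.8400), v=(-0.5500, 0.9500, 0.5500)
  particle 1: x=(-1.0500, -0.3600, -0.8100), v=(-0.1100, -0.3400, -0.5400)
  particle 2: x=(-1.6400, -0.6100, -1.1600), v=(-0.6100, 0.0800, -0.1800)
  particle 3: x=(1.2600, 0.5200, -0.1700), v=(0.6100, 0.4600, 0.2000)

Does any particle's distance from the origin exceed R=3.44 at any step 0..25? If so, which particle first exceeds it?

step 0: x0=(1.6700, 1.5700, 1.8400) x1=(-1.0500, -0.3600, -0.8100) x2=(-1.6400, -0.6100, -1.1600) x3=(1.2600, 0.5200, -0.1700)
step 1: x0=(1.6617, 1.5842, 1.8482) x1=(-1.0483, -0.3637, -0.8161) x2=(-1.6522, -0.6101, -1.1645) x3=(1.2691, 0.5269, -0.1670)
step 2: x0=(1.6535, 1.5985, 1.8565) x1=(-1.0412, -0.3652, -0.8191) x2=(-1.6694, -0.6122, -1.1719) x3=(1.2783, 0.5338, -0.1640)
step 3: x0=(1.6452, 1.6127, 1.8647) x1=(-1.0309, -0.3654, -0.8203) x2=(-1.6895, -0.6155, -1.1809) x3=(1.2874, 0.5407, -0.1610)
step 4: x0=(1.6370, 1.6270, 1.8730) x1=(-1.0192, -0.3650, -0.8207) x2=(-1.7109, -0.6193, -1.1907) x3=(1.2966, 0.5476, -0.1580)
step 5: x0=(1.6287, 1.6412, 1.8812) x1=(-1.0070, -0.3646, -0.8209) x2=(-1.7327, -0.6232, -1.2006) x3=(1.3057, 0.5545, -0.1550)
step 6: x0=(1.6205, 1.6555, 1.8895) x1=(-0.9949, -0.3641, -0.8211) x2=(-1.7545, -0.6271, -1.2106) x3=(1.3149, 0.5614, -0.1520)
step 7: x0=(1.6122, 1.6697, 1.8977) x1=(-0.9830, -0.3637, -0.8215) x2=(-1.7760, -0.6309, -1.2204) x3=(1.3240, 0.5683, -0.1490)
step 8: x0=(1.6040, 1.6840, 1.9059) x1=(-0.9715, -0.3635, -0.8220) x2=(-1.7972, -0.6346, -1.2300) x3=(1.3332, 0.5752, -0.1460)
step 9: x0=(1.5957, 1.6982, 1.9142) x1=(-0.9603, -0.3633, -0.8227) x2=(-1.8181, -0.6382, -1.2395) x3=(1.3423, 0.5821, -0.1430)
step 10: x0=(1.5875, 1.7125, 1.9224) x1=(-0.9495, -0.3633, -0.8235) x2=(-1.8387, -0.6417, -1.2489) x3=(1.3515, 0.5890, -0.1399)
step 11: x0=(1.5792, 1.7267, 1.9307) x1=(-0.9389, -0.3633, -0.8245) x2=(-1.8591, -0.6452, -1.2581) x3=(1.3606, 0.5959, -0.1369)
step 12: x0=(1.5710, 1.7409, 1.9389) x1=(-0.9286, -0.3634, -0.8256) x2=(-1.8792, -0.6485, -1.2672) x3=(1.3698, 0.6028, -0.1339)
step 13: x0=(1.5627, 1.7552, 1.9471) x1=(-0.9185, -0.3636, -0.8268) x2=(-1.8991, -0.6518, -1.2762) x3=(1.3789, 0.6097, -0.1309)
step 14: x0=(1.5545, 1.7694, 1.9553) x1=(-0.9086, -0.3639, -0.8281) x2=(-1.9188, -0.6551, -1.2852) x3=(1.3880, 0.6166, -0.1279)
step 15: x0=(1.5462, 1.7837, 1.9636) x1=(-0.8989, -0.3641, -0.8294) x2=(-1.9384, -0.6583, -1.2940) x3=(1.3972, 0.6235, -0.1249)
step 16: x0=(1.5380, 1.7979, 1.9718) x1=(-0.8893, -0.3645, -0.8309) x2=(-1.9578, -0.6615, -1.3028) x3=(1.4063, 0.6304, -0.1219)
step 17: x0=(1.5297, 1.8121, 1.9800) x1=(-0.8798, -0.3648, -0.8324) x2=(-1.9771, -0.6646, -1.3116) x3=(1.4155, 0.6374, -0.1189)
step 18: x0=(1.5215, 1.8264, 1.9883) x1=(-0.8705, -0.3652, -0.8339) x2=(-1.9964, -0.6677, -1.3203) x3=(1.4246, 0.6443, -0.1158)
step 19: x0=(1.5132, 1.8406, 1.9965) x1=(-0.8612, -0.3657, -0.8355) x2=(-2.0155, -0.6708, -1.3290) x3=(1.4338, 0.6512, -0.1128)
step 20: x0=(1.5050, 1.8548, 2.0047) x1=(-0.8520, -0.3661, -0.8371) x2=(-2.0346, -0.6739, -1.3376) x3=(1.4429, 0.6581, -0.1098)
step 21: x0=(1.4967, 1.8691, 2.0129) x1=(-0.8429, -0.3666, -0.8387) x2=(-2.0536, -0.6769, -1.3463) x3=(1.4520, 0.6650, -0.1068)
step 22: x0=(1.4884, 1.8833, 2.0211) x1=(-0.8339, -0.3670, -0.8404) x2=(-2.0725, -0.6799, -1.3549) x3=(1.4612, 0.6719, -0.1038)
step 23: x0=(1.4802, 1.8975, 2.0294) x1=(-0.8248, -0.3675, -0.8420) x2=(-2.0914, -0.6830, -1.3634) x3=(1.4703, 0.6788, -0.1007)
step 24: x0=(1.4719, 1.9118, 2.0376) x1=(-0.8159, -0.3680, -0.8437) x2=(-2.1103, -0.6860, -1.3720) x3=(1.4794, 0.6857, -0.0977)
step 25: x0=(1.4637, 1.9260, 2.0458) x1=(-0.8070, -0.3685, -0.8455) x2=(-2.1291, -0.6890, -1.3806) x3=(1.4886, 0.6926, -0.0947)

no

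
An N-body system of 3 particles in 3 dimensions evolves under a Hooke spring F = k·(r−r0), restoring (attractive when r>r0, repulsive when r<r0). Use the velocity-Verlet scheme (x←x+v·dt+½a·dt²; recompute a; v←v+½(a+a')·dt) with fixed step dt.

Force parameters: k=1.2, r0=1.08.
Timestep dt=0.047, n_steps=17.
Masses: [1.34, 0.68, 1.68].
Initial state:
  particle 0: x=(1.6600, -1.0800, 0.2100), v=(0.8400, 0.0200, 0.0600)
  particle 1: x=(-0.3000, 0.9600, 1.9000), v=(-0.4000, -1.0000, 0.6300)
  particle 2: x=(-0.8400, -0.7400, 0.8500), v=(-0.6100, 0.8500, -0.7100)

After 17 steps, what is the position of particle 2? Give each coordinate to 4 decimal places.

(-0.9005, -0.0300, 0.3424)

step 0: x0=(1.6600, -1.0800, 0.2100) x1=(-0.3000, 0.9600, 1.9000) x2=(-0.8400, -0.7400, 0.8500)
step 1: x0=(1.6967, -1.0775, 0.2143) x1=(-0.3167, 0.9087, 1.9264) x2=(-0.8673, -0.6996, 0.8167)
step 2: x0=(1.7278, -1.0719, 0.2216) x1=(-0.3292, 0.8493, 1.9463) x2=(-0.8918, -0.6583, 0.7837)
step 3: x0=(1.7529, -1.0633, 0.2319) x1=(-0.3372, 0.7822, 1.9596) x2=(-0.9134, -0.6163, 0.7510)
step 4: x0=(1.7721, -1.0517, 0.2451) x1=(-0.3408, 0.7079, 1.9663) x2=(-0.9321, -0.5738, 0.7186)
step 5: x0=(1.7853, -1.0372, 0.2611) x1=(-0.3399, 0.6268, 1.9665) x2=(-0.9477, -0.5309, 0.6867)
step 6: x0=(1.7923, -1.0198, 0.2799) x1=(-0.3345, 0.5396, 1.9602) x2=(-0.9603, -0.4878, 0.6551)
step 7: x0=(1.7932, -0.9999, 0.3013) x1=(-0.3246, 0.4468, 1.9476) x2=(-0.9698, -0.4445, 0.6240)
step 8: x0=(1.7880, -0.9773, 0.3252) x1=(-0.3103, 0.3491, 1.9290) x2=(-0.9763, -0.4012, 0.5933)
step 9: x0=(1.7768, -0.9525, 0.3515) x1=(-0.2917, 0.2471, 1.9046) x2=(-0.9796, -0.3581, 0.5631)
step 10: x0=(1.7597, -0.9254, 0.3799) x1=(-0.2690, 0.1414, 1.8746) x2=(-0.9800, -0.3152, 0.5334)
step 11: x0=(1.7368, -0.8963, 0.4103) x1=(-0.2424, 0.0326, 1.8395) x2=(-0.9773, -0.2727, 0.5043)
step 12: x0=(1.7083, -0.8653, 0.4424) x1=(-0.2122, -0.0786, 1.7994) x2=(-0.9716, -0.2307, 0.4757)
step 13: x0=(1.6745, -0.8328, 0.4762) x1=(-0.1786, -0.1918, 1.7549) x2=(-0.9630, -0.1892, 0.4476)
step 14: x0=(1.6356, -0.7987, 0.5112) x1=(-0.1420, -0.3064, 1.7062) x2=(-0.9515, -0.1483, 0.4203)
step 15: x0=(1.5918, -0.7634, 0.5474) x1=(-0.1028, -0.4217, 1.6537) x2=(-0.9372, -0.1081, 0.3936)
step 16: x0=(1.5434, -0.7271, 0.5844) x1=(-0.0615, -0.5373, 1.5977) x2=(-0.9202, -0.0687, 0.3676)
step 17: x0=(1.4909, -0.6898, 0.6220) x1=(-0.0185, -0.6526, 1.5384) x2=(-0.9005, -0.0300, 0.3424)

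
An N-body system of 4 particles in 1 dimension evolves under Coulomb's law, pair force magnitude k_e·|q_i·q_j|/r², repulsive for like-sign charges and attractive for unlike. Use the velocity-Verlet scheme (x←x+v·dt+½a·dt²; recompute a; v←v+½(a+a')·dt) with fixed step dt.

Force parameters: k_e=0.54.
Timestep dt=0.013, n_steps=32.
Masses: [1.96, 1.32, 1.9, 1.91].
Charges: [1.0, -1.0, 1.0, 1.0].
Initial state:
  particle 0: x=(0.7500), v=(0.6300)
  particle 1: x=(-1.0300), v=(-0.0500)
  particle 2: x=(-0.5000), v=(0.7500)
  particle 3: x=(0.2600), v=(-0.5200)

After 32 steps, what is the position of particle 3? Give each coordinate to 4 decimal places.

(0.0391)

step 0: x0=(0.7500) x1=(-1.0300) x2=(-0.5000) x3=(0.2600)
step 1: x0=(0.7583) x1=(-1.0305) x2=(-0.4904) x3=(0.2532)
step 2: x0=(0.7668) x1=(-1.0307) x2=(-0.4811) x3=(0.2462)
step 3: x0=(0.7755) x1=(-1.0306) x2=(-0.4720) x3=(0.2391)
step 4: x0=(0.7843) x1=(-1.0302) x2=(-0.4633) x3=(0.2319)
step 5: x0=(0.7933) x1=(-1.0295) x2=(-0.4548) x3=(0.2247)
step 6: x0=(0.8025) x1=(-1.0286) x2=(-0.4466) x3=(0.2173)
step 7: x0=(0.8119) x1=(-1.0274) x2=(-0.4386) x3=(0.2099)
step 8: x0=(0.8214) x1=(-1.0259) x2=(-0.4310) x3=(0.2025)
step 9: x0=(0.8310) x1=(-1.0242) x2=(-0.4237) x3=(0.1950)
step 10: x0=(0.8407) x1=(-1.0222) x2=(-0.4166) x3=(0.1875)
step 11: x0=(0.8506) x1=(-1.0200) x2=(-0.4098) x3=(0.1800)
step 12: x0=(0.8606) x1=(-1.0175) x2=(-0.4033) x3=(0.1724)
step 13: x0=(0.8707) x1=(-1.0147) x2=(-0.3972) x3=(0.1649)
step 14: x0=(0.8809) x1=(-1.0117) x2=(-0.3913) x3=(0.1574)
step 15: x0=(0.8912) x1=(-1.0085) x2=(-0.3858) x3=(0.1499)
step 16: x0=(0.9017) x1=(-1.0050) x2=(-0.3805) x3=(0.1425)
step 17: x0=(0.9122) x1=(-1.0012) x2=(-0.3756) x3=(0.1351)
step 18: x0=(0.9228) x1=(-0.9972) x2=(-0.3711) x3=(0.1278)
step 19: x0=(0.9335) x1=(-0.9930) x2=(-0.3668) x3=(0.1206)
step 20: x0=(0.9443) x1=(-0.9885) x2=(-0.3630) x3=(0.1135)
step 21: x0=(0.9552) x1=(-0.9837) x2=(-0.3595) x3=(0.1064)
step 22: x0=(0.9661) x1=(-0.9787) x2=(-0.3563) x3=(0.0995)
step 23: x0=(0.9771) x1=(-0.9734) x2=(-0.3536) x3=(0.0927)
step 24: x0=(0.9882) x1=(-0.9679) x2=(-0.3512) x3=(0.0861)
step 25: x0=(0.9994) x1=(-0.9621) x2=(-0.3493) x3=(0.0796)
step 26: x0=(1.0106) x1=(-0.9561) x2=(-0.3477) x3=(0.0732)
step 27: x0=(1.0219) x1=(-0.9498) x2=(-0.3466) x3=(0.0670)
step 28: x0=(1.0333) x1=(-0.9432) x2=(-0.3459) x3=(0.0611)
step 29: x0=(1.0447) x1=(-0.9363) x2=(-0.3457) x3=(0.0552)
step 30: x0=(1.0562) x1=(-0.9291) x2=(-0.3460) x3=(0.0496)
step 31: x0=(1.0678) x1=(-0.9217) x2=(-0.3467) x3=(0.0442)
step 32: x0=(1.0794) x1=(-0.9139) x2=(-0.3479) x3=(0.0391)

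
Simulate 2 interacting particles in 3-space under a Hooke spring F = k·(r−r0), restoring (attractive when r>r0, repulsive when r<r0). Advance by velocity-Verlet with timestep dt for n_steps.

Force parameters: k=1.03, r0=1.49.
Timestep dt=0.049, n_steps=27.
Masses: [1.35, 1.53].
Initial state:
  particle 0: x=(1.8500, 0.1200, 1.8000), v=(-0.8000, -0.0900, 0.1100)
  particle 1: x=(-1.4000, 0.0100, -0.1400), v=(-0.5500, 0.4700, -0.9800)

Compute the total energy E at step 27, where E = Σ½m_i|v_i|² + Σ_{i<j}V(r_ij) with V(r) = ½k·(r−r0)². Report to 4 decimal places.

4.2954

step 0: x0=(1.8500, 0.1200, 1.8000) x1=(-1.4000, 0.0100, -0.1400)
step 1: x0=(1.8090, 0.1155, 1.8043) x1=(-1.4254, 0.0331, -0.1871)
step 2: x0=(1.7644, 0.1110, 1.8064) x1=(-1.4475, 0.0562, -0.2322)
step 3: x0=(1.7162, 0.1063, 1.8062) x1=(-1.4666, 0.0795, -0.2753)
step 4: x0=(1.6645, 0.1017, 1.8037) x1=(-1.4824, 0.1027, -0.3164)
step 5: x0=(1.6092, 0.0970, 1.7989) x1=(-1.4953, 0.1260, -0.3553)
step 6: x0=(1.5506, 0.0924, 1.7916) x1=(-1.5050, 0.1492, -0.3922)
step 7: x0=(1.4885, 0.0879, 1.7820) x1=(-1.5118, 0.1723, -0.4269)
step 8: x0=(1.4231, 0.0834, 1.7699) x1=(-1.5157, 0.1954, -0.4595)
step 9: x0=(1.3546, 0.0790, 1.7554) x1=(-1.5167, 0.2184, -0.4900)
step 10: x0=(1.2829, 0.0749, 1.7384) x1=(-1.5150, 0.2412, -0.5183)
step 11: x0=(1.2082, 0.0708, 1.7190) x1=(-1.5107, 0.2639, -0.5445)
step 12: x0=(1.1307, 0.0670, 1.6973) x1=(-1.5038, 0.2864, -0.5685)
step 13: x0=(1.0503, 0.0635, 1.6731) x1=(-1.4944, 0.3087, -0.5905)
step 14: x0=(0.9674, 0.0601, 1.6466) x1=(-1.4828, 0.3308, -0.6104)
step 15: x0=(0.8820, 0.0571, 1.6178) x1=(-1.4689, 0.3526, -0.6282)
step 16: x0=(0.7942, 0.0543, 1.5868) x1=(-1.4530, 0.3742, -0.6441)
step 17: x0=(0.7042, 0.0519, 1.5536) x1=(-1.4351, 0.3955, -0.6581)
step 18: x0=(0.6122, 0.0498, 1.5183) x1=(-1.4155, 0.4165, -0.6702)
step 19: x0=(0.5183, 0.0480, 1.4810) x1=(-1.3942, 0.4372, -0.6805)
step 20: x0=(0.4227, 0.0466, 1.4417) x1=(-1.3714, 0.4576, -0.6892)
step 21: x0=(0.3256, 0.0455, 1.4007) x1=(-1.3472, 0.4777, -0.6962)
step 22: x0=(0.2271, 0.0448, 1.3578) x1=(-1.3219, 0.4974, -0.7017)
step 23: x0=(0.1273, 0.0444, 1.3134) x1=(-1.2954, 0.5169, -0.7057)
step 24: x0=(0.0265, 0.0444, 1.2674) x1=(-1.2680, 0.5360, -0.7084)
step 25: x0=(-0.0752, 0.0447, 1.2201) x1=(-1.2398, 0.5549, -0.7099)
step 26: x0=(-0.1776, 0.0454, 1.1715) x1=(-1.2109, 0.5734, -0.7103)
step 27: x0=(-0.2807, 0.0464, 1.1218) x1=(-1.1815, 0.5917, -0.7097)
step 0 velocities: v0=(-0.8000, -0.0900, 0.1100) v1=(-0.5500, 0.4700, -0.9800)
step 0: KE=1.5807, PE=2.7163, E=4.2970
step 27 velocities: v0=(-2.1087, 0.0231, -1.0248) v1=(0.6048, 0.3702, 0.0213)
step 27: KE=4.0958, PE=0.1996, E=4.2954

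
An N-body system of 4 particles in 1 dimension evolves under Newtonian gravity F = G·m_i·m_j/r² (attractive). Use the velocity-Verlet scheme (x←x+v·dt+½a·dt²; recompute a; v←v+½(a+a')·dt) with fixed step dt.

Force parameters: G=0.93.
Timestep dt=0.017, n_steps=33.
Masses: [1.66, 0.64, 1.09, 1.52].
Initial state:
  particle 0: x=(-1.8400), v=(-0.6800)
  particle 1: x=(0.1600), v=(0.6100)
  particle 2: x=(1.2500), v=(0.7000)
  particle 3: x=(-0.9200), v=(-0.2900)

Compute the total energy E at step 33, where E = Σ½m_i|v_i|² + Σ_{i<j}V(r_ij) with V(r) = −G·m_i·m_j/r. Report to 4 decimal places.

-4.8966

step 0: x0=(-1.8400) x1=(0.1600) x2=(1.2500) x3=(-0.9200)
step 1: x0=(-1.8513) x1=(0.1703) x2=(1.2618) x3=(-0.9251)
step 2: x0=(-1.8620) x1=(0.1803) x2=(1.2732) x3=(-0.9305)
step 3: x0=(-1.8722) x1=(0.1902) x2=(1.2845) x3=(-0.9362)
step 4: x0=(-1.8819) x1=(0.1999) x2=(1.2954) x3=(-0.9422)
step 5: x0=(-1.8910) x1=(0.2094) x2=(1.3061) x3=(-0.9486)
step 6: x0=(-1.8996) x1=(0.2187) x2=(1.3165) x3=(-0.9553)
step 7: x0=(-1.9077) x1=(0.2279) x2=(1.3266) x3=(-0.9622)
step 8: x0=(-1.9152) x1=(0.2370) x2=(1.3365) x3=(-0.9695)
step 9: x0=(-1.9222) x1=(0.2459) x2=(1.3461) x3=(-0.9772)
step 10: x0=(-1.9287) x1=(0.2547) x2=(1.3555) x3=(-0.9851)
step 11: x0=(-1.9347) x1=(0.2634) x2=(1.3646) x3=(-0.9934)
step 12: x0=(-1.9402) x1=(0.2719) x2=(1.3734) x3=(-1.0021)
step 13: x0=(-1.9451) x1=(0.2804) x2=(1.3820) x3=(-1.0111)
step 14: x0=(-1.9495) x1=(0.2888) x2=(1.3903) x3=(-1.0204)
step 15: x0=(-1.9534) x1=(0.2971) x2=(1.3984) x3=(-1.0301)
step 16: x0=(-1.9567) x1=(0.3053) x2=(1.4062) x3=(-1.0402)
step 17: x0=(-1.9595) x1=(0.3134) x2=(1.4138) x3=(-1.0507)
step 18: x0=(-1.9617) x1=(0.3215) x2=(1.4211) x3=(-1.0615)
step 19: x0=(-1.9634) x1=(0.3295) x2=(1.4282) x3=(-1.0728)
step 20: x0=(-1.9645) x1=(0.3374) x2=(1.4351) x3=(-1.0845)
step 21: x0=(-1.9650) x1=(0.3454) x2=(1.4416) x3=(-1.0967)
step 22: x0=(-1.9649) x1=(0.3532) x2=(1.4480) x3=(-1.1093)
step 23: x0=(-1.9642) x1=(0.3611) x2=(1.4541) x3=(-1.1224)
step 24: x0=(-1.9629) x1=(0.3689) x2=(1.4600) x3=(-1.1361)
step 25: x0=(-1.9609) x1=(0.3767) x2=(1.4656) x3=(-1.1502)
step 26: x0=(-1.9582) x1=(0.3846) x2=(1.4709) x3=(-1.1649)
step 27: x0=(-1.9548) x1=(0.3924) x2=(1.4761) x3=(-1.1802)
step 28: x0=(-1.9507) x1=(0.4002) x2=(1.4810) x3=(-1.1962)
step 29: x0=(-1.9458) x1=(0.4080) x2=(1.4856) x3=(-1.2128)
step 30: x0=(-1.9401) x1=(0.4158) x2=(1.4900) x3=(-1.2301)
step 31: x0=(-1.9336) x1=(0.4237) x2=(1.4942) x3=(-1.2482)
step 32: x0=(-1.9261) x1=(0.4316) x2=(1.4981) x3=(-1.2672)
step 33: x0=(-1.9176) x1=(0.4395) x2=(1.5018) x3=(-1.2871)
step 0 velocities: v0=(-0.6800) v1=(0.6100) v2=(0.7000) v3=(-0.2900)
step 0: KE=0.8338, PE=-5.7322, E=-4.8983
step 33 velocities: v0=(0.5313) v1=(0.4671) v2=(0.2091) v3=(-1.2007)
step 33: KE=1.4237, PE=-6.3203, E=-4.8966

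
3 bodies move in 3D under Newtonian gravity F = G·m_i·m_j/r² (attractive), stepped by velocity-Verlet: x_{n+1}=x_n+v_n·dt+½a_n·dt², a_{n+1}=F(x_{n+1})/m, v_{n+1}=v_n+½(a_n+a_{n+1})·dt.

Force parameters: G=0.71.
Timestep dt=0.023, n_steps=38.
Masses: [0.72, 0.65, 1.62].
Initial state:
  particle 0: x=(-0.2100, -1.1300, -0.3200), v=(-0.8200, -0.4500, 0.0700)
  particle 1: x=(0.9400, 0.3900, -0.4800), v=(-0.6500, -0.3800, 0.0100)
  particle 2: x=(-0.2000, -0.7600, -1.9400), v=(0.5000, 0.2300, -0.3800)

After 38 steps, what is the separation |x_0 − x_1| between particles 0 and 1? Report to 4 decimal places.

step 0: x0=(-0.2100, -1.1300, -0.3200) x1=(0.9400, 0.3900, -0.4800) x2=(-0.2000, -0.7600, -1.9400)
step 1: x0=(-0.2288, -1.1403, -0.3185) x1=(0.9250, 0.3812, -0.4798) x2=(-0.1885, -0.7547, -1.9487)
step 2: x0=(-0.2476, -1.1505, -0.3172) x1=(0.9099, 0.3723, -0.4797) x2=(-0.1769, -0.7494, -1.9572)
step 3: x0=(-0.2664, -1.1606, -0.3161) x1=(0.8946, 0.3632, -0.4797) x2=(-0.1654, -0.7441, -1.9656)
step 4: x0=(-0.2851, -1.1706, -0.3153) x1=(0.8793, 0.3540, -0.4797) x2=(-0.1538, -0.7388, -1.9739)
step 5: x0=(-0.3037, -1.1805, -0.3146) x1=(0.8639, 0.3447, -0.4799) x2=(-0.1422, -0.7335, -1.9821)
step 6: x0=(-0.3223, -1.1902, -0.3142) x1=(0.8483, 0.3353, -0.4801) x2=(-0.1306, -0.7282, -1.9901)
step 7: x0=(-0.3408, -1.1999, -0.3139) x1=(0.8326, 0.3257, -0.4805) x2=(-0.1190, -0.7228, -1.9980)
step 8: x0=(-0.3593, -1.2095, -0.3138) x1=(0.8169, 0.3160, -0.4809) x2=(-0.1073, -0.7175, -2.0058)
step 9: x0=(-0.3776, -1.2190, -0.3140) x1=(0.8010, 0.3062, -0.4814) x2=(-0.0956, -0.7122, -2.0135)
step 10: x0=(-0.3960, -1.2283, -0.3143) x1=(0.7850, 0.2962, -0.4821) x2=(-0.0840, -0.7068, -2.0210)
step 11: x0=(-0.4142, -1.2376, -0.3147) x1=(0.7689, 0.2861, -0.4828) x2=(-0.0723, -0.7015, -2.0285)
step 12: x0=(-0.4324, -1.2467, -0.3154) x1=(0.7527, 0.2759, -0.4837) x2=(-0.0606, -0.6962, -2.0358)
step 13: x0=(-0.4505, -1.2558, -0.3162) x1=(0.7364, 0.2656, -0.4846) x2=(-0.0489, -0.6908, -2.0429)
step 14: x0=(-0.4685, -1.2647, -0.3172) x1=(0.7200, 0.2551, -0.4857) x2=(-0.0372, -0.6854, -2.0500)
step 15: x0=(-0.4864, -1.2736, -0.3184) x1=(0.7034, 0.2445, -0.4869) x2=(-0.0254, -0.6801, -2.0569)
step 16: x0=(-0.5043, -1.2823, -0.3197) x1=(0.6868, 0.2338, -0.4882) x2=(-0.0137, -0.6747, -2.0637)
step 17: x0=(-0.5221, -1.2909, -0.3212) x1=(0.6701, 0.2229, -0.4897) x2=(-0.0020, -0.6693, -2.0704)
step 18: x0=(-0.5397, -1.2995, -0.3228) x1=(0.6533, 0.2119, -0.4912) x2=(0.0097, -0.6639, -2.0770)
step 19: x0=(-0.5573, -1.3079, -0.3246) x1=(0.6363, 0.2008, -0.4929) x2=(0.0215, -0.6585, -2.0835)
step 20: x0=(-0.5749, -1.3162, -0.3266) x1=(0.6193, 0.1895, -0.4947) x2=(0.0332, -0.6531, -2.0898)
step 21: x0=(-0.5923, -1.3244, -0.3287) x1=(0.6022, 0.1781, -0.4967) x2=(0.0450, -0.6477, -2.0960)
step 22: x0=(-0.6096, -1.3326, -0.3309) x1=(0.5850, 0.1666, -0.4988) x2=(0.0567, -0.6423, -2.1021)
step 23: x0=(-0.6269, -1.3406, -0.3332) x1=(0.5677, 0.1549, -0.5010) x2=(0.0684, -0.6369, -2.1081)
step 24: x0=(-0.6440, -1.3485, -0.3357) x1=(0.5503, 0.1432, -0.5034) x2=(0.0801, -0.6315, -2.1140)
step 25: x0=(-0.6611, -1.3563, -0.3384) x1=(0.5328, 0.1312, -0.5060) x2=(0.0919, -0.6260, -2.1197)
step 26: x0=(-0.6781, -1.3640, -0.3411) x1=(0.5152, 0.1192, -0.5086) x2=(0.1036, -0.6206, -2.1254)
step 27: x0=(-0.6949, -1.3716, -0.3440) x1=(0.4975, 0.1070, -0.5115) x2=(0.1153, -0.6151, -2.1309)
step 28: x0=(-0.7117, -1.3791, -0.3470) x1=(0.4798, 0.0947, -0.5145) x2=(0.1270, -0.6097, -2.1363)
step 29: x0=(-0.7284, -1.3865, -0.3501) x1=(0.4619, 0.0822, -0.5177) x2=(0.1387, -0.6042, -2.1415)
step 30: x0=(-0.7450, -1.3938, -0.3534) x1=(0.4440, 0.0697, -0.5210) x2=(0.1504, -0.5987, -2.1467)
step 31: x0=(-0.7615, -1.4010, -0.3567) x1=(0.4260, 0.0569, -0.5245) x2=(0.1620, -0.5932, -2.1517)
step 32: x0=(-0.7779, -1.4081, -0.3602) x1=(0.4079, 0.0441, -0.5282) x2=(0.1737, -0.5878, -2.1566)
step 33: x0=(-0.7942, -1.4151, -0.3638) x1=(0.3898, 0.0311, -0.5320) x2=(0.1853, -0.5823, -2.1615)
step 34: x0=(-0.8104, -1.4220, -0.3674) x1=(0.3715, 0.0180, -0.5360) x2=(0.1970, -0.5768, -2.1661)
step 35: x0=(-0.8265, -1.4288, -0.3712) x1=(0.3532, 0.0048, -0.5402) x2=(0.2086, -0.5712, -2.1707)
step 36: x0=(-0.8425, -1.4355, -0.3751) x1=(0.3349, -0.0085, -0.5446) x2=(0.2202, -0.5657, -2.1751)
step 37: x0=(-0.8584, -1.4421, -0.3791) x1=(0.3165, -0.0220, -0.5492) x2=(0.2318, -0.5602, -2.1795)
step 38: x0=(-0.8742, -1.4486, -0.3832) x1=(0.2980, -0.0356, -0.5539) x2=(0.2433, -0.5547, -2.1837)

1.8438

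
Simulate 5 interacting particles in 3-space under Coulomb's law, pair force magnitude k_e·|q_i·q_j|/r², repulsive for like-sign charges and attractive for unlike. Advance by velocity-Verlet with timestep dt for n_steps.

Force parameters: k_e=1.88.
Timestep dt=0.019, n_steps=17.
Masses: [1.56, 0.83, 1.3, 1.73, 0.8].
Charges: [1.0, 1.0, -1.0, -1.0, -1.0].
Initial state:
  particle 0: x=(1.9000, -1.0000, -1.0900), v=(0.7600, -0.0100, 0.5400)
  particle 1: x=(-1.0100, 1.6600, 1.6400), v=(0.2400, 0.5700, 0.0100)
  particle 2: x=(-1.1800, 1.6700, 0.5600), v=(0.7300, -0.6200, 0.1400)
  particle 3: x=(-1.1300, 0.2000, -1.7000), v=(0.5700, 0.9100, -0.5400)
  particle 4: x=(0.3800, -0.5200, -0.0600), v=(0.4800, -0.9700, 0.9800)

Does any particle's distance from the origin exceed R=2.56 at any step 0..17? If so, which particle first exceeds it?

step 0: x0=(1.9000, -1.0000, -1.0900) x1=(-1.0100, 1.6600, 1.6400) x2=(-1.1800, 1.6700, 0.5600) x3=(-1.1300, 0.2000, -1.7000) x4=(0.3800, -0.5200, -0.0600)
step 1: x0=(1.9144, -1.0002, -1.0797) x1=(-1.0055, 1.6708, 1.6398) x2=(-1.1661, 1.6583, 0.5629) x3=(-1.1192, 0.2173, -1.7103) x4=(0.3893, -0.5385, -0.0414)
step 2: x0=(1.9286, -1.0003, -1.0694) x1=(-1.0011, 1.6815, 1.6389) x2=(-1.1522, 1.6466, 0.5663) x3=(-1.1084, 0.2346, -1.7206) x4=(0.3989, -0.5571, -0.0228)
step 3: x0=(1.9427, -1.0004, -1.0590) x1=(-0.9967, 1.6922, 1.6371) x2=(-1.1382, 1.6350, 0.5702) x3=(-1.0976, 0.2518, -1.7311) x4=(0.4087, -0.5759, -0.0041)
step 4: x0=(1.9567, -1.0004, -1.0485) x1=(-0.9924, 1.7027, 1.6346) x2=(-1.1242, 1.6236, 0.5747) x3=(-1.0868, 0.2691, -1.7415) x4=(0.4189, -0.5948, 0.0145)
step 5: x0=(1.9705, -1.0004, -1.0380) x1=(-0.9883, 1.7131, 1.6313) x2=(-1.1101, 1.6122, 0.5796) x3=(-1.0760, 0.2864, -1.7521) x4=(0.4294, -0.6138, 0.0331)
step 6: x0=(1.9842, -1.0003, -1.0274) x1=(-0.9841, 1.7234, 1.6273) x2=(-1.0960, 1.6009, 0.5851) x3=(-1.0652, 0.3036, -1.7626) x4=(0.4402, -0.6329, 0.0517)
step 7: x0=(1.9978, -1.0002, -1.0168) x1=(-0.9801, 1.7336, 1.6224) x2=(-1.0819, 1.5898, 0.5911) x3=(-1.0544, 0.3208, -1.7733) x4=(0.4512, -0.6522, 0.0703)
step 8: x0=(2.0112, -1.0001, -1.0061) x1=(-0.9761, 1.7435, 1.6167) x2=(-1.0678, 1.5789, 0.5976) x3=(-1.0436, 0.3381, -1.7840) x4=(0.4626, -0.6715, 0.0888)
step 9: x0=(2.0245, -0.9999, -0.9954) x1=(-0.9721, 1.7533, 1.6102) x2=(-1.0536, 1.5680, 0.6047) x3=(-1.0328, 0.3553, -1.7948) x4=(0.4742, -0.6910, 0.1074)
step 10: x0=(2.0376, -0.9997, -0.9846) x1=(-0.9682, 1.7629, 1.6028) x2=(-1.0394, 1.5574, 0.6123) x3=(-1.0221, 0.3726, -1.8056) x4=(0.4861, -0.7106, 0.1259)
step 11: x0=(2.0507, -0.9995, -0.9737) x1=(-0.9644, 1.7723, 1.5946) x2=(-1.0252, 1.5469, 0.6205) x3=(-1.0113, 0.3898, -1.8164) x4=(0.4983, -0.7303, 0.1444)
step 12: x0=(2.0636, -0.9992, -0.9628) x1=(-0.9606, 1.7814, 1.5856) x2=(-1.0110, 1.5366, 0.6293) x3=(-1.0005, 0.4070, -1.8273) x4=(0.5107, -0.7501, 0.1628)
step 13: x0=(2.0763, -0.9989, -0.9519) x1=(-0.9568, 1.7902, 1.5756) x2=(-0.9967, 1.5264, 0.6386) x3=(-0.9898, 0.4242, -1.8383) x4=(0.5234, -0.7700, 0.1813)
step 14: x0=(2.0890, -0.9985, -0.9408) x1=(-0.9530, 1.7988, 1.5648) x2=(-0.9825, 1.5166, 0.6485) x3=(-0.9790, 0.4414, -1.8493) x4=(0.5364, -0.7901, 0.1996)
step 15: x0=(2.1015, -0.9982, -0.9297) x1=(-0.9493, 1.8070, 1.5530) x2=(-0.9683, 1.5069, 0.6591) x3=(-0.9682, 0.4587, -1.8604) x4=(0.5496, -0.8102, 0.2180)
step 16: x0=(2.1139, -0.9978, -0.9186) x1=(-0.9455, 1.8149, 1.5403) x2=(-0.9540, 1.4975, 0.6703) x3=(-0.9574, 0.4759, -1.8715) x4=(0.5631, -0.8304, 0.2363)
step 17: x0=(2.1261, -0.9973, -0.9074) x1=(-0.9418, 1.8224, 1.5267) x2=(-0.9398, 1.4884, 0.6821) x3=(-0.9466, 0.4931, -1.8827) x4=(0.5769, -0.8507, 0.2545)

yes, particle 1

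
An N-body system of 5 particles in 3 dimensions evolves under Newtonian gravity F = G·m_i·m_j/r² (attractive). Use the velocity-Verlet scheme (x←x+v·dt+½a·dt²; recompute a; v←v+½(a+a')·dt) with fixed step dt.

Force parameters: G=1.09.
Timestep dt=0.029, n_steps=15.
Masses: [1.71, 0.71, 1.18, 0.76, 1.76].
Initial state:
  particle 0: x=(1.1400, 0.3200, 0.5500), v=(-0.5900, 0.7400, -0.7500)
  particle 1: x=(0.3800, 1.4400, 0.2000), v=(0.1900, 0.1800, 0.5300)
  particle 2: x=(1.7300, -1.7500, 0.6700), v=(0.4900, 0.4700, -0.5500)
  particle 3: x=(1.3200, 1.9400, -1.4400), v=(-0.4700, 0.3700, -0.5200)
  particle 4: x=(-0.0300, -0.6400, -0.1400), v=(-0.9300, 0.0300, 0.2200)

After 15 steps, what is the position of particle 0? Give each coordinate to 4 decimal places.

step 0: x0=(1.1400, 0.3200, 0.5500) x1=(0.3800, 1.4400, 0.2000) x2=(1.7300, -1.7500, 0.6700) x3=(1.3200, 1.9400, -1.4400) x4=(-0.0300, -0.6400, -0.1400)
step 1: x0=(1.1226, 0.3413, 0.5281) x1=(0.3858, 1.4447, 0.2154) x2=(1.7440, -1.7361, 0.6540) x3=(1.3063, 1.9505, -1.4549) x4=(-0.0567, -0.6389, -0.1335)
step 2: x0=(1.1047, 0.3625, 0.5057) x1=(0.3920, 1.4484, 0.2307) x2=(1.7577, -1.7216, 0.6378) x3=(1.2924, 1.9607, -1.4693) x4=(-0.0827, -0.6374, -0.1266)
step 3: x0=(1.0863, 0.3834, 0.4830) x1=(0.3988, 1.4509, 0.2461) x2=(1.7709, -1.7066, 0.6214) x3=(1.2784, 1.9705, -1.4833) x4=(-0.1081, -0.6355, -0.1195)
step 4: x0=(1.0674, 0.4042, 0.4600) x1=(0.4061, 1.4524, 0.2614) x2=(1.7838, -1.6911, 0.6050) x3=(1.2642, 1.9800, -1.4970) x4=(-0.1329, -0.6332, -0.1122)
step 5: x0=(1.0478, 0.4249, 0.4366) x1=(0.4140, 1.4526, 0.2767) x2=(1.7963, -1.6750, 0.5883) x3=(1.2499, 1.9890, -1.5101) x4=(-0.1570, -0.6304, -0.1046)
step 6: x0=(1.0278, 0.4454, 0.4130) x1=(0.4224, 1.4516, 0.2920) x2=(1.8085, -1.6584, 0.5716) x3=(1.2355, 1.9977, -1.5229) x4=(-0.1806, -0.6272, -0.0967)
step 7: x0=(1.0072, 0.4658, 0.3890) x1=(0.4314, 1.4493, 0.3071) x2=(1.8202, -1.6413, 0.5547) x3=(1.2209, 2.0061, -1.5352) x4=(-0.2035, -0.6236, -0.0887)
step 8: x0=(0.9860, 0.4862, 0.3648) x1=(0.4410, 1.4455, 0.3222) x2=(1.8316, -1.6237, 0.5377) x3=(1.2062, 2.0140, -1.5471) x4=(-0.2258, -0.6195, -0.0804)
step 9: x0=(0.9643, 0.5066, 0.3403) x1=(0.4513, 1.4403, 0.3371) x2=(1.8425, -1.6057, 0.5205) x3=(1.1913, 2.0216, -1.5586) x4=(-0.2475, -0.6150, -0.0720)
step 10: x0=(0.9419, 0.5269, 0.3156) x1=(0.4622, 1.4336, 0.3518) x2=(1.8531, -1.5871, 0.5033) x3=(1.1764, 2.0289, -1.5697) x4=(-0.2685, -0.6101, -0.0633)
step 11: x0=(0.9190, 0.5474, 0.2908) x1=(0.4738, 1.4252, 0.3663) x2=(1.8633, -1.5681, 0.4859) x3=(1.1613, 2.0357, -1.5803) x4=(-0.2890, -0.6046, -0.0545)
step 12: x0=(0.8955, 0.5679, 0.2658) x1=(0.4860, 1.4150, 0.3804) x2=(1.8731, -1.5487, 0.4685) x3=(1.1460, 2.0422, -1.5905) x4=(-0.3088, -0.5988, -0.0456)
step 13: x0=(0.8714, 0.5886, 0.2407) x1=(0.4991, 1.4029, 0.3941) x2=(1.8824, -1.5287, 0.4509) x3=(1.1307, 2.0483, -1.6003) x4=(-0.3280, -0.5924, -0.0365)
step 14: x0=(0.8466, 0.6096, 0.2156) x1=(0.5128, 1.3887, 0.4074) x2=(1.8914, -1.5084, 0.4332) x3=(1.1152, 2.0541, -1.6096) x4=(-0.3465, -0.5856, -0.0273)
step 15: x0=(0.8212, 0.6308, 0.1905) x1=(0.5273, 1.3723, 0.4199) x2=(1.9000, -1.4875, 0.4155) x3=(1.0996, 2.0595, -1.6185) x4=(-0.3645, -0.5783, -0.0180)

(0.8212, 0.6308, 0.1905)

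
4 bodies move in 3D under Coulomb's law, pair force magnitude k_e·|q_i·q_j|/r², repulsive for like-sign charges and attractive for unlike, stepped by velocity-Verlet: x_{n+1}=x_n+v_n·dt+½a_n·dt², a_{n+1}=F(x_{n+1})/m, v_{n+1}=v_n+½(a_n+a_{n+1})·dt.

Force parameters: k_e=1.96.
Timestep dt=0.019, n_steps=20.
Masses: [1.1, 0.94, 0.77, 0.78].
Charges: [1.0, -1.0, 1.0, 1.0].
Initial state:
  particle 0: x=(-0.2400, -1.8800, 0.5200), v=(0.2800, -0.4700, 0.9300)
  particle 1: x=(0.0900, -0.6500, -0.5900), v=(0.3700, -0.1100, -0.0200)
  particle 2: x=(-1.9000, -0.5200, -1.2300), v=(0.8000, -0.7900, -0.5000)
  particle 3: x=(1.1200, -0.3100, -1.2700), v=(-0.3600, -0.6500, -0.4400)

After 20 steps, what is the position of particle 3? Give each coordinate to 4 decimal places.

step 0: x0=(-0.2400, -1.8800, 0.5200) x1=(0.0900, -0.6500, -0.5900) x2=(-1.9000, -0.5200, -1.2300) x3=(1.1200, -0.3100, -1.2700)
step 1: x0=(-0.2347, -1.8889, 0.5377) x1=(0.0971, -0.6521, -0.5904) x2=(-1.8848, -0.5350, -1.2395) x3=(1.1130, -0.3224, -1.2783)
step 2: x0=(-0.2293, -1.8977, 0.5553) x1=(0.1044, -0.6543, -0.5910) x2=(-1.8695, -0.5499, -1.2490) x3=(1.1057, -0.3348, -1.2863)
step 3: x0=(-0.2238, -1.9065, 0.5728) x1=(0.1118, -0.6565, -0.5917) x2=(-1.8543, -0.5649, -1.2585) x3=(1.0982, -0.3474, -1.2941)
step 4: x0=(-0.2183, -1.9152, 0.5904) x1=(0.1194, -0.6588, -0.5926) x2=(-1.8390, -0.5797, -1.2681) x3=(1.0903, -0.3600, -1.3016)
step 5: x0=(-0.2128, -1.9238, 0.6079) x1=(0.1272, -0.6611, -0.5937) x2=(-1.8237, -0.5946, -1.2776) x3=(1.0821, -0.3726, -1.3089)
step 6: x0=(-0.2072, -1.9323, 0.6254) x1=(0.1351, -0.6635, -0.5949) x2=(-1.8083, -0.6094, -1.2872) x3=(1.0737, -0.3854, -1.3159)
step 7: x0=(-0.2015, -1.9409, 0.6429) x1=(0.1432, -0.6659, -0.5964) x2=(-1.7929, -0.6241, -1.2967) x3=(1.0649, -0.3982, -1.3227)
step 8: x0=(-0.1959, -1.9493, 0.6603) x1=(0.1516, -0.6684, -0.5980) x2=(-1.7775, -0.6388, -1.3063) x3=(1.0558, -0.4110, -1.3291)
step 9: x0=(-0.1901, -1.9577, 0.6777) x1=(0.1601, -0.6709, -0.5999) x2=(-1.7621, -0.6535, -1.3158) x3=(1.0463, -0.4240, -1.3353)
step 10: x0=(-0.1844, -1.9660, 0.6952) x1=(0.1688, -0.6734, -0.6021) x2=(-1.7466, -0.6681, -1.3254) x3=(1.0366, -0.4370, -1.3411)
step 11: x0=(-0.1786, -1.9743, 0.7126) x1=(0.1777, -0.6760, -0.6045) x2=(-1.7311, -0.6827, -1.3349) x3=(1.0265, -0.4500, -1.3465)
step 12: x0=(-0.1727, -1.9826, 0.7299) x1=(0.1868, -0.6786, -0.6072) x2=(-1.7156, -0.6973, -1.3445) x3=(1.0160, -0.4632, -1.3516)
step 13: x0=(-0.1668, -1.9908, 0.7473) x1=(0.1962, -0.6813, -0.6102) x2=(-1.7001, -0.7118, -1.3540) x3=(1.0053, -0.4763, -1.3564)
step 14: x0=(-0.1609, -1.9990, 0.7647) x1=(0.2057, -0.6840, -0.6135) x2=(-1.6845, -0.7263, -1.3636) x3=(0.9941, -0.4896, -1.3607)
step 15: x0=(-0.1549, -2.0071, 0.7820) x1=(0.2155, -0.6867, -0.6172) x2=(-1.6689, -0.7407, -1.3731) x3=(0.9826, -0.5029, -1.3646)
step 16: x0=(-0.1489, -2.0152, 0.7994) x1=(0.2256, -0.6894, -0.6212) x2=(-1.6533, -0.7551, -1.3827) x3=(0.9708, -0.5163, -1.3681)
step 17: x0=(-0.1428, -2.0232, 0.8167) x1=(0.2359, -0.6922, -0.6256) x2=(-1.6377, -0.7694, -1.3922) x3=(0.9585, -0.5297, -1.3711)
step 18: x0=(-0.1367, -2.0312, 0.8341) x1=(0.2465, -0.6950, -0.6305) x2=(-1.6220, -0.7837, -1.4018) x3=(0.9459, -0.5432, -1.3736)
step 19: x0=(-0.1306, -2.0392, 0.8514) x1=(0.2573, -0.6978, -0.6358) x2=(-1.6063, -0.7980, -1.4113) x3=(0.9329, -0.5568, -1.3755)
step 20: x0=(-0.1244, -2.0472, 0.8688) x1=(0.2684, -0.7006, -0.6415) x2=(-1.5907, -0.8122, -1.4208) x3=(0.9194, -0.5704, -1.3769)

(0.9194, -0.5704, -1.3769)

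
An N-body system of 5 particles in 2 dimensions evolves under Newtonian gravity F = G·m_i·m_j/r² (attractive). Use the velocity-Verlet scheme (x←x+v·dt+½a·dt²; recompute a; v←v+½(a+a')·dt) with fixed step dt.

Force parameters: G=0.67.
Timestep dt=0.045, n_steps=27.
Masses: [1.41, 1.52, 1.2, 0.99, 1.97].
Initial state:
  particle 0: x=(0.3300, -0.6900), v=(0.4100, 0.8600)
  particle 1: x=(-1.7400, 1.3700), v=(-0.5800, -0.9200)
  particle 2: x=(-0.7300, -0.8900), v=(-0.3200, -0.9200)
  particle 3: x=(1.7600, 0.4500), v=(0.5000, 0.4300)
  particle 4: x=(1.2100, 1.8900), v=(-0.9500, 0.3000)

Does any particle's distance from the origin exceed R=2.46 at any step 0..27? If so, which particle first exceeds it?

no

step 0: x0=(0.3300, -0.6900) x1=(-1.7400, 1.3700) x2=(-0.7300, -0.8900) x3=(1.7600, 0.4500) x4=(1.2100, 1.8900)
step 1: x0=(0.3479, -0.6510) x1=(-1.7658, 1.3284) x2=(-0.7435, -0.9310) x3=(1.7819, 0.4697) x4=(1.1672, 1.9030)
step 2: x0=(0.3648, -0.6116) x1=(-1.7909, 1.2865) x2=(-0.7555, -0.9710) x3=(1.8026, 0.4899) x4=(1.1241, 1.9152)
step 3: x0=(0.3808, -0.5718) x1=(-1.8153, 1.2442) x2=(-0.7659, -1.0100) x3=(1.8221, 0.5108) x4=(1.0810, 1.9264)
step 4: x0=(0.3961, -0.5316) x1=(-1.8390, 1.2015) x2=(-0.7752, -1.0480) x3=(1.8403, 0.5321) x4=(1.0377, 1.9366)
step 5: x0=(0.4107, -0.4909) x1=(-1.8621, 1.1586) x2=(-0.7832, -1.0850) x3=(1.8572, 0.5539) x4=(0.9943, 1.9460)
step 6: x0=(0.4247, -0.4499) x1=(-1.8845, 1.1153) x2=(-0.7902, -1.1209) x3=(1.8728, 0.5761) x4=(0.9508, 1.9545)
step 7: x0=(0.4382, -0.4084) x1=(-1.9061, 1.0717) x2=(-0.7962, -1.1558) x3=(1.8871, 0.5987) x4=(0.9072, 1.9621)
step 8: x0=(0.4512, -0.3666) x1=(-1.9271, 1.0278) x2=(-0.8014, -1.1896) x3=(1.9001, 0.6217) x4=(0.8635, 1.9688)
step 9: x0=(0.4638, -0.3242) x1=(-1.9473, 0.9837) x2=(-0.8059, -1.2225) x3=(1.9118, 0.6450) x4=(0.8198, 1.9747)
step 10: x0=(0.4761, -0.2814) x1=(-1.9668, 0.9393) x2=(-0.8096, -1.2543) x3=(1.9220, 0.6685) x4=(0.7760, 1.9796)
step 11: x0=(0.4881, -0.2381) x1=(-1.9856, 0.8946) x2=(-0.8128, -1.2851) x3=(1.9310, 0.6923) x4=(0.7322, 1.9836)
step 12: x0=(0.4998, -0.1942) x1=(-2.0036, 0.8498) x2=(-0.8153, -1.3150) x3=(1.9385, 0.7163) x4=(0.6884, 1.9867)
step 13: x0=(0.5113, -0.1498) x1=(-2.0209, 0.8047) x2=(-0.8174, -1.3439) x3=(1.9446, 0.7405) x4=(0.6445, 1.9889)
step 14: x0=(0.5226, -0.1048) x1=(-2.0374, 0.7594) x2=(-0.8190, -1.3718) x3=(1.9494, 0.7648) x4=(0.6007, 1.9902)
step 15: x0=(0.5337, -0.0592) x1=(-2.0532, 0.7139) x2=(-0.8203, -1.3988) x3=(1.9527, 0.7892) x4=(0.5568, 1.9906)
step 16: x0=(0.5446, -0.0129) x1=(-2.0682, 0.6683) x2=(-0.8211, -1.4249) x3=(1.9546, 0.8137) x4=(0.5130, 1.9901)
step 17: x0=(0.5554, 0.0341) x1=(-2.0825, 0.6225) x2=(-0.8217, -1.4501) x3=(1.9550, 0.8382) x4=(0.4693, 1.9886)
step 18: x0=(0.5660, 0.0817) x1=(-2.0960, 0.5765) x2=(-0.8219, -1.4744) x3=(1.9540, 0.8627) x4=(0.4256, 1.9861)
step 19: x0=(0.5766, 0.1302) x1=(-2.1087, 0.5305) x2=(-0.8219, -1.4978) x3=(1.9515, 0.8872) x4=(0.3820, 1.9827)
step 20: x0=(0.5870, 0.1794) x1=(-2.1207, 0.4843) x2=(-0.8217, -1.5203) x3=(1.9475, 0.9117) x4=(0.3385, 1.9783)
step 21: x0=(0.5973, 0.2295) x1=(-2.1319, 0.4380) x2=(-0.8213, -1.5420) x3=(1.9421, 0.9361) x4=(0.2951, 1.9728)
step 22: x0=(0.6076, 0.2805) x1=(-2.1424, 0.3917) x2=(-0.8207, -1.5628) x3=(1.9350, 0.9604) x4=(0.2519, 1.9663)
step 23: x0=(0.6177, 0.3324) x1=(-2.1521, 0.3453) x2=(-0.8200, -1.5828) x3=(1.9264, 0.9845) x4=(0.2088, 1.9588)
step 24: x0=(0.6277, 0.3853) x1=(-2.1610, 0.2988) x2=(-0.8192, -1.6020) x3=(1.9162, 1.0085) x4=(0.1660, 1.9501)
step 25: x0=(0.6376, 0.4392) x1=(-2.1691, 0.2524) x2=(-0.8183, -1.6203) x3=(1.9044, 1.0323) x4=(0.1235, 1.9404)
step 26: x0=(0.6474, 0.4942) x1=(-2.1765, 0.2059) x2=(-0.8173, -1.6378) x3=(1.8908, 1.0559) x4=(0.0812, 1.9295)
step 27: x0=(0.6570, 0.5503) x1=(-2.1831, 0.1593) x2=(-0.8163, -1.6546) x3=(1.8756, 1.0793) x4=(0.0394, 1.9174)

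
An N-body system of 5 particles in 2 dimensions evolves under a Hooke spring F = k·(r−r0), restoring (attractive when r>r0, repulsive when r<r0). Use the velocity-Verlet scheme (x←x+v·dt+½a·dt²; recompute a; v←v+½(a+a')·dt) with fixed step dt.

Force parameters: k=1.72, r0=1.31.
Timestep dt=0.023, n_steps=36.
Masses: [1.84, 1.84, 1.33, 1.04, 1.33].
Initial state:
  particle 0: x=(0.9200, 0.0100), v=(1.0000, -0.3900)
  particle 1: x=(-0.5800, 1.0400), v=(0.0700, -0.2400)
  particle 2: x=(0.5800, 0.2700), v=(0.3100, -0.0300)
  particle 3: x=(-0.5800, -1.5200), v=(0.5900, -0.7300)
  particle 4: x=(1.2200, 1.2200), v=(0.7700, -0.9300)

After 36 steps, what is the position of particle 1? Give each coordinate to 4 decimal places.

step 0: x0=(0.9200, 0.0100) x1=(-0.5800, 1.0400) x2=(0.5800, 0.2700) x3=(-0.5800, -1.5200) x4=(1.2200, 1.2200)
step 1: x0=(0.9429, 0.0008) x1=(-0.5781, 1.0341) x2=(0.5867, 0.2692) x3=(-0.5655, -1.5350) x4=(1.2372, 1.1981)
step 2: x0=(0.9657, -0.0088) x1=(-0.5758, 1.0274) x2=(0.5925, 0.2683) x3=(-0.5492, -1.5462) x4=(1.2534, 1.1752)
step 3: x0=(0.9882, -0.0189) x1=(-0.5729, 1.0200) x2=(0.5974, 0.2671) x3=(-0.5310, -1.5539) x4=(1.2686, 1.1513)
step 4: x0=(1.0106, -0.0294) x1=(-0.5695, 1.0118) x2=(0.6014, 0.2657) x3=(-0.5110, -1.5578) x4=(1.2828, 1.1265)
step 5: x0=(1.0327, -0.0404) x1=(-0.5655, 1.0027) x2=(0.6045, 0.2640) x3=(-0.4891, -1.5581) x4=(1.2960, 1.1007)
step 6: x0=(1.0545, -0.0517) x1=(-0.5609, 0.9929) x2=(0.6068, 0.2621) x3=(-0.4656, -1.5548) x4=(1.3082, 1.0741)
step 7: x0=(1.0762, -0.0635) x1=(-0.5558, 0.9824) x2=(0.6082, 0.2599) x3=(-0.4402, -1.5480) x4=(1.3195, 1.0466)
step 8: x0=(1.0975, -0.0757) x1=(-0.5501, 0.9710) x2=(0.6088, 0.2575) x3=(-0.4132, -1.5377) x4=(1.3298, 1.0183)
step 9: x0=(1.1186, -0.0883) x1=(-0.5437, 0.9589) x2=(0.6086, 0.2547) x3=(-0.3845, -1.5239) x4=(1.3391, 0.9893)
step 10: x0=(1.1394, -0.1013) x1=(-0.5368, 0.9460) x2=(0.6075, 0.2517) x3=(-0.3542, -1.5069) x4=(1.3476, 0.9595)
step 11: x0=(1.1599, -0.1146) x1=(-0.5292, 0.9323) x2=(0.6057, 0.2484) x3=(-0.3224, -1.4867) x4=(1.3552, 0.9291)
step 12: x0=(1.1801, -0.1283) x1=(-0.5210, 0.9180) x2=(0.6032, 0.2448) x3=(-0.2892, -1.4634) x4=(1.3620, 0.8980)
step 13: x0=(1.2000, -0.1423) x1=(-0.5122, 0.9029) x2=(0.6000, 0.2409) x3=(-0.2545, -1.4372) x4=(1.3679, 0.8665)
step 14: x0=(1.2196, -0.1567) x1=(-0.5028, 0.8871) x2=(0.5960, 0.2368) x3=(-0.2186, -1.4082) x4=(1.3731, 0.8344)
step 15: x0=(1.2389, -0.1714) x1=(-0.4927, 0.8707) x2=(0.5914, 0.2324) x3=(-0.1814, -1.3765) x4=(1.3775, 0.8018)
step 16: x0=(1.2579, -0.1864) x1=(-0.4821, 0.8536) x2=(0.5862, 0.2277) x3=(-0.1431, -1.3423) x4=(1.3812, 0.7689)
step 17: x0=(1.2766, -0.2016) x1=(-0.4708, 0.8358) x2=(0.5805, 0.2228) x3=(-0.1038, -1.3058) x4=(1.3842, 0.7356)
step 18: x0=(1.2950, -0.2172) x1=(-0.4588, 0.8175) x2=(0.5742, 0.2177) x3=(-0.0635, -1.2671) x4=(1.3866, 0.7021)
step 19: x0=(1.3131, -0.2330) x1=(-0.4463, 0.7986) x2=(0.5673, 0.2124) x3=(-0.0224, -1.2265) x4=(1.3884, 0.6683)
step 20: x0=(1.3309, -0.2490) x1=(-0.4332, 0.7792) x2=(0.5600, 0.2069) x3=(0.0194, -1.1841) x4=(1.3896, 0.6344)
step 21: x0=(1.3485, -0.2652) x1=(-0.4196, 0.7593) x2=(0.5523, 0.2013) x3=(0.0619, -1.1402) x4=(1.3904, 0.6004)
step 22: x0=(1.3658, -0.2816) x1=(-0.4053, 0.7389) x2=(0.5443, 0.1955) x3=(0.1050, -1.0948) x4=(1.3907, 0.5664)
step 23: x0=(1.3828, -0.2983) x1=(-0.3905, 0.7181) x2=(0.5358, 0.1897) x3=(0.1485, -1.0483) x4=(1.3906, 0.5324)
step 24: x0=(1.3996, -0.3151) x1=(-0.3752, 0.6969) x2=(0.5271, 0.1838) x3=(0.1923, -1.0008) x4=(1.3901, 0.4985)
step 25: x0=(1.4162, -0.3320) x1=(-0.3594, 0.6753) x2=(0.5181, 0.1779) x3=(0.2364, -0.9525) x4=(1.3893, 0.4647)
step 26: x0=(1.4327, -0.3491) x1=(-0.3431, 0.6534) x2=(0.5090, 0.1720) x3=(0.2806, -0.9037) x4=(1.3882, 0.4311)
step 27: x0=(1.4489, -0.3664) x1=(-0.3264, 0.6312) x2=(0.4996, 0.1661) x3=(0.3248, -0.8544) x4=(1.3868, 0.3978)
step 28: x0=(1.4650, -0.3837) x1=(-0.3092, 0.6088) x2=(0.4901, 0.1603) x3=(0.3691, -0.8049) x4=(1.3853, 0.3648)
step 29: x0=(1.4809, -0.4012) x1=(-0.2917, 0.5861) x2=(0.4804, 0.1546) x3=(0.4132, -0.7554) x4=(1.3835, 0.3321)
step 30: x0=(1.4967, -0.4188) x1=(-0.2738, 0.5632) x2=(0.4707, 0.1490) x3=(0.4571, -0.7061) x4=(1.3817, 0.2998)
step 31: x0=(1.5124, -0.4366) x1=(-0.2555, 0.5402) x2=(0.4609, 0.1436) x3=(0.5008, -0.6570) x4=(1.3798, 0.2680)
step 32: x0=(1.5281, -0.4544) x1=(-0.2370, 0.5170) x2=(0.4511, 0.1383) x3=(0.5443, -0.6084) x4=(1.3779, 0.2367)
step 33: x0=(1.5437, -0.4724) x1=(-0.2182, 0.4938) x2=(0.4412, 0.1333) x3=(0.5874, -0.5604) x4=(1.3759, 0.2059)
step 34: x0=(1.5593, -0.4905) x1=(-0.1992, 0.4705) x2=(0.4313, 0.1285) x3=(0.6301, -0.5130) x4=(1.3741, 0.1757)
step 35: x0=(1.5748, -0.5087) x1=(-0.1800, 0.4471) x2=(0.4214, 0.1239) x3=(0.6726, -0.4663) x4=(1.3723, 0.1460)
step 36: x0=(1.5903, -0.5270) x1=(-0.1606, 0.4237) x2=(0.4114, 0.1195) x3=(0.7147, -0.4204) x4=(1.3706, 0.1170)

(-0.1606, 0.4237)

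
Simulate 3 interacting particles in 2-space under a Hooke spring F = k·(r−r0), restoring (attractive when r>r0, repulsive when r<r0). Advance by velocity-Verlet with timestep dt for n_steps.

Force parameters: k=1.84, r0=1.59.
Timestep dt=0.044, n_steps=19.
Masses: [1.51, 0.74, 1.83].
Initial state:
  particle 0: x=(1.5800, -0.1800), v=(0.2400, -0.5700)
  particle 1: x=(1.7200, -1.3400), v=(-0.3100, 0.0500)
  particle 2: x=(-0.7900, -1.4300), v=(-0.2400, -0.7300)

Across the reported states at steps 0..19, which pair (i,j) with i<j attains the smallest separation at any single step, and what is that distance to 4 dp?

pair (0,1), distance 1.0281

step 0: x0=(1.5800, -0.1800) x1=(1.7200, -1.3400) x2=(-0.7900, -1.4300)
step 1: x0=(1.5894, -0.2052) x1=(1.7043, -1.3389) x2=(-0.7987, -1.4616)
step 2: x0=(1.5963, -0.2305) x1=(1.6843, -1.3401) x2=(-0.8038, -1.4921)
step 3: x0=(1.6008, -0.2560) x1=(1.6603, -1.3440) x2=(-0.8051, -1.5215)
step 4: x0=(1.6029, -0.2815) x1=(1.6321, -1.3505) x2=(-0.8028, -1.5497)
step 5: x0=(1.6026, -0.3070) x1=(1.5999, -1.3598) x2=(-0.7969, -1.5768)
step 6: x0=(1.6000, -0.3325) x1=(1.5638, -1.3722) x2=(-0.7875, -1.6027)
step 7: x0=(1.5951, -0.3580) x1=(1.5238, -1.3875) x2=(-0.7746, -1.6274)
step 8: x0=(1.5879, -0.3833) x1=(1.4803, -1.4058) x2=(-0.7585, -1.6510)
step 9: x0=(1.5787, -0.4086) x1=(1.4333, -1.4272) x2=(-0.7393, -1.6735)
step 10: x0=(1.5675, -0.4337) x1=(1.3830, -1.4516) x2=(-0.7171, -1.6948)
step 11: x0=(1.5545, -0.4587) x1=(1.3298, -1.4789) x2=(-0.6921, -1.7150)
step 12: x0=(1.5397, -0.4836) x1=(1.2739, -1.5090) x2=(-0.6647, -1.7343)
step 13: x0=(1.5232, -0.5083) x1=(1.2156, -1.5418) x2=(-0.6349, -1.7525)
step 14: x0=(1.5053, -0.5330) x1=(1.1553, -1.5771) x2=(-0.6031, -1.7698)
step 15: x0=(1.4860, -0.5576) x1=(1.0934, -1.6147) x2=(-0.5695, -1.7862)
step 16: x0=(1.4654, -0.5821) x1=(1.0303, -1.6545) x2=(-0.5344, -1.8018)
step 17: x0=(1.4437, -0.6066) x1=(0.9666, -1.6962) x2=(-0.4980, -1.8167)
step 18: x0=(1.4210, -0.6311) x1=(0.9026, -1.7396) x2=(-0.4608, -1.8308)
step 19: x0=(1.3974, -0.6557) x1=(0.8390, -1.7845) x2=(-0.4229, -1.8443)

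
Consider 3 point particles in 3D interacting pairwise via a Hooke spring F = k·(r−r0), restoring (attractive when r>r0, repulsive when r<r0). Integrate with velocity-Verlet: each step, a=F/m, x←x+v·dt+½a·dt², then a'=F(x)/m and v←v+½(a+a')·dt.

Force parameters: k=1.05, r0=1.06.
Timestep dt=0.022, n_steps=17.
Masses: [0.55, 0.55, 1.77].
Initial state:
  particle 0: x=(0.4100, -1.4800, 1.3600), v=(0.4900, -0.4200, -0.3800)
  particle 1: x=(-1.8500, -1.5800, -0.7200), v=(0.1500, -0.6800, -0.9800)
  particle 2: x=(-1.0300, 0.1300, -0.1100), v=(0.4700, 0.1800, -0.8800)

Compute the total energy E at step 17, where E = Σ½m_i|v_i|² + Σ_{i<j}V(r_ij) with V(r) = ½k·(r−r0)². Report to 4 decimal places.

5.3100

step 0: x0=(0.4100, -1.4800, 1.3600) x1=(-1.8500, -1.5800, -0.7200) x2=(-1.0300, 0.1300, -0.1100)
step 1: x0=(0.4197, -1.4888, 1.3506) x1=(-1.8458, -1.5946, -0.7408) x2=(-1.0196, 0.1337, -0.1293)
step 2: x0=(0.4272, -1.4968, 1.3391) x1=(-1.8399, -1.6083, -0.7601) x2=(-1.0091, 0.1369, -0.1484)
step 3: x0=(0.4326, -1.5040, 1.3256) x1=(-1.8323, -1.6212, -0.7778) x2=(-0.9984, 0.1396, -0.1673)
step 4: x0=(0.4358, -1.5103, 1.3099) x1=(-1.8229, -1.6333, -0.7940) x2=(-0.9876, 0.1417, -0.1861)
step 5: x0=(0.4368, -1.5158, 1.2921) x1=(-1.8118, -1.6444, -0.8086) x2=(-0.9766, 0.1433, -0.2047)
step 6: x0=(0.4357, -1.5204, 1.2722) x1=(-1.7989, -1.6547, -0.8216) x2=(-0.9656, 0.1444, -0.2231)
step 7: x0=(0.4325, -1.5243, 1.2502) x1=(-1.7843, -1.6641, -0.8332) x2=(-0.9544, 0.1450, -0.2413)
step 8: x0=(0.4272, -1.5272, 1.2262) x1=(-1.7680, -1.6727, -0.8432) x2=(-0.9431, 0.1450, -0.2594)
step 9: x0=(0.4198, -1.5294, 1.2001) x1=(-1.7500, -1.6802, -0.8517) x2=(-0.9317, 0.1444, -0.2773)
step 10: x0=(0.4103, -1.5307, 1.1719) x1=(-1.7304, -1.6869, -0.8587) x2=(-0.9201, 0.1434, -0.2950)
step 11: x0=(0.3989, -1.5311, 1.1418) x1=(-1.7091, -1.6927, -0.8643) x2=(-0.9085, 0.1417, -0.3126)
step 12: x0=(0.3855, -1.5308, 1.1096) x1=(-1.6862, -1.6975, -0.8685) x2=(-0.8967, 0.1396, -0.3300)
step 13: x0=(0.3702, -1.5297, 1.0756) x1=(-1.6617, -1.7014, -0.8712) x2=(-0.8848, 0.1369, -0.3472)
step 14: x0=(0.3531, -1.5278, 1.0397) x1=(-1.6357, -1.7044, -0.8726) x2=(-0.8729, 0.1337, -0.3642)
step 15: x0=(0.3342, -1.5250, 1.0019) x1=(-1.6083, -1.7065, -0.8727) x2=(-0.8608, 0.1299, -0.3811)
step 16: x0=(0.3135, -1.5216, 0.9623) x1=(-1.5794, -1.7076, -0.8715) x2=(-0.8487, 0.1256, -0.3979)
step 17: x0=(0.2912, -1.5173, 0.9211) x1=(-1.5491, -1.7078, -0.8690) x2=(-0.8364, 0.1208, -0.4145)
step 0 velocities: v0=(0.4900, -0.4200, -0.3800) v1=(0.1500, -0.6800, -0.9800) v2=(0.4700, 0.1800, -0.8800)
step 0: KE=1.4612, PE=3.8496, E=5.3108
step 17 velocities: v0=(-1.0491, 0.2094, -1.9141) v1=(1.4048, 0.0102, 0.1368) v2=(0.5583, -0.2301, -0.7504)
step 17: KE=2.6911, PE=2.6189, E=5.3100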